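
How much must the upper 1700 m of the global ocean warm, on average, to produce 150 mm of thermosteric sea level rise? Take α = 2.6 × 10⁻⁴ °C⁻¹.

about 0.34 °C

ΔT = Δh/(αH) = 0.15 / (2.6×10⁻⁴ × 1700) ≈ 0.3394 °C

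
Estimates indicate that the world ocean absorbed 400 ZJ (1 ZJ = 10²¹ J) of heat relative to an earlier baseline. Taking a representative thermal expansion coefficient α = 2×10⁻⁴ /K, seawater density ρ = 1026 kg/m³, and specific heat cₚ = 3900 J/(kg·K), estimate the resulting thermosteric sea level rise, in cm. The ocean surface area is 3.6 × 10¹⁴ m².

Per unit area: Q = 400×10²¹ / (3.6×10¹⁴) ≈ 1.111×10⁹ J/m²
Δh = αQ/(ρcₚ) = 2×10⁻⁴ × 1.111×10⁹ / (1026 × 3900) ≈ 0.055531 m

Δh = 5.55 cm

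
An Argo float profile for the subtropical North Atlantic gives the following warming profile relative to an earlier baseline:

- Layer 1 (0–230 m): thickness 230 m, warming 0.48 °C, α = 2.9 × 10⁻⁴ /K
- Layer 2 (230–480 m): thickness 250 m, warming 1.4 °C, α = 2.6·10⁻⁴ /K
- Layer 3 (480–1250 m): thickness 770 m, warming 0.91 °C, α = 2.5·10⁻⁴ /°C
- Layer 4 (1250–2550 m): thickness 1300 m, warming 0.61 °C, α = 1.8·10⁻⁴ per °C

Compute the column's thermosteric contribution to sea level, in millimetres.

0–230 m: 230 × 2.9×10⁻⁴ × 0.48 = 0.032016 m
2.6×10⁻⁴ × 1.4 × 250 = 0.09100 m
0.91 × 770 × 2.5×10⁻⁴ = 0.175175 m
1250–2550 m: 1.8×10⁻⁴ × 1300 × 0.61 = 0.14274 m
Δh = 0.032016 + 0.09100 + 0.175175 + 0.14274 = 0.440931 m

440 mm of thermosteric rise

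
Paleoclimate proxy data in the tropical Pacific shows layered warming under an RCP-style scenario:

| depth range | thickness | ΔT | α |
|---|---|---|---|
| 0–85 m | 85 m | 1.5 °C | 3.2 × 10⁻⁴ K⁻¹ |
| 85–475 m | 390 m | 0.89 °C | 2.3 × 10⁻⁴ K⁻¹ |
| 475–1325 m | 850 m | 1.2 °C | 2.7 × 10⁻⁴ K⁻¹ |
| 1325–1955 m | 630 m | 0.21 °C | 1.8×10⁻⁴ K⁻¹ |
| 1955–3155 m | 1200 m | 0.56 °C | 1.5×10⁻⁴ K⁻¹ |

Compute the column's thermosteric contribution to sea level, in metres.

Δh = 0.521 m

85 × 3.2×10⁻⁴ × 1.5 = 0.04080 m
85–475 m: 2.3×10⁻⁴ × 0.89 × 390 = 0.079833 m
1.2 × 2.7×10⁻⁴ × 850 = 0.27540 m
1.8×10⁻⁴ × 630 × 0.21 = 0.023814 m
Layer 5: 1200 × 1.5×10⁻⁴ × 0.56 = 0.10080 m
Δh = 0.04080 + 0.079833 + 0.27540 + 0.023814 + 0.10080 = 0.520647 m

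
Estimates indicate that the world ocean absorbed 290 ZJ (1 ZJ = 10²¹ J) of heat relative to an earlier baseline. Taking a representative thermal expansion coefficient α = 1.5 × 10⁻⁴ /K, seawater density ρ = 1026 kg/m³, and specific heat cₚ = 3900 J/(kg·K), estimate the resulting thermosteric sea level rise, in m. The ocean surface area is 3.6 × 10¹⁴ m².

0.030 m

Per unit area: Q = 290×10²¹ / (3.6×10¹⁴) ≈ 8.056×10⁸ J/m²
Δh = αQ/(ρcₚ) = 1.5×10⁻⁴ × 8.056×10⁸ / (1026 × 3900) ≈ 0.030199 m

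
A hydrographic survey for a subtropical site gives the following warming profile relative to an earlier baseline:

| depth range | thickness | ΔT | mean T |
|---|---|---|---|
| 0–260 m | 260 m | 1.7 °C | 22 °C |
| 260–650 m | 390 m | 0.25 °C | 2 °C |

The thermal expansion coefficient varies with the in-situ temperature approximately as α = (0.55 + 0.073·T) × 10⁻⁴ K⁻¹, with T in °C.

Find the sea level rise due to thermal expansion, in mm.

Layer 1: α = (0.55 + 0.073×22)×10⁻⁴ = 2.156×10⁻⁴ K⁻¹
Layer 2: α = (0.55 + 0.073×2)×10⁻⁴ = 0.696×10⁻⁴ K⁻¹
0–260 m: 1.7 × 2.156×10⁻⁴ × 260 = 0.0952952 m
260–650 m: 0.696×10⁻⁴ × 390 × 0.25 = 0.006786 m
Δh = 0.0952952 + 0.006786 = 0.1020812 m

102 mm of thermosteric rise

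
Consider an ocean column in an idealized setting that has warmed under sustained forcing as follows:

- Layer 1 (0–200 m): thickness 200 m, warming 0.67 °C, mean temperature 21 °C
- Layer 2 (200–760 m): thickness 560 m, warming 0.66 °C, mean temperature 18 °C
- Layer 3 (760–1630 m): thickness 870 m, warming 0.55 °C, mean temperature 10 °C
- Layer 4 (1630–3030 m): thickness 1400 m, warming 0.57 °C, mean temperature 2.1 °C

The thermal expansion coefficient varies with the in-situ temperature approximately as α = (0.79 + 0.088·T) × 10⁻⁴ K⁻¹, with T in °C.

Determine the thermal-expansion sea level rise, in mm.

about 280 mm

Layer 1: α = (0.79 + 0.088×21)×10⁻⁴ = 2.638×10⁻⁴ K⁻¹
Layer 2: α = (0.79 + 0.088×18)×10⁻⁴ = 2.374×10⁻⁴ K⁻¹
Layer 3: α = (0.79 + 0.088×10)×10⁻⁴ = 1.67×10⁻⁴ K⁻¹
Layer 4: α = (0.79 + 0.088×2.1)×10⁻⁴ = 0.9748×10⁻⁴ K⁻¹
Layer 1: 200 × 0.67 × 2.638×10⁻⁴ = 0.0353492 m
200–760 m: 560 × 0.66 × 2.374×10⁻⁴ = 0.08774304 m
0.55 × 1.67×10⁻⁴ × 870 = 0.0799095 m
1400 × 0.57 × 0.9748×10⁻⁴ = 0.07778904 m
Δh = 0.0353492 + 0.08774304 + 0.0799095 + 0.07778904 = 0.28079078 m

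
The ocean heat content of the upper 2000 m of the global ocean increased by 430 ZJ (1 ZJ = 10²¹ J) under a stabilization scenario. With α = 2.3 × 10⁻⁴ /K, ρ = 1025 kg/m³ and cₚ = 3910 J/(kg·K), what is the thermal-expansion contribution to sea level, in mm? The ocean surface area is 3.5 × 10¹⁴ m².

Δh ≈ 71 mm

Per unit area: Q = 430×10²¹ / (3.5×10¹⁴) ≈ 1.229×10⁹ J/m²
Δh = αQ/(ρcₚ) = 2.3×10⁻⁴ × 1.229×10⁹ / (1025 × 3910) ≈ 0.070531 m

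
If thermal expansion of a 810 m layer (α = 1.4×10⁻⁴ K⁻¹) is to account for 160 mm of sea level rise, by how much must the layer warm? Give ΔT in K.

about 1.41 K

ΔT = Δh/(αH) = 0.16 / (1.4×10⁻⁴ × 810) ≈ 1.411 K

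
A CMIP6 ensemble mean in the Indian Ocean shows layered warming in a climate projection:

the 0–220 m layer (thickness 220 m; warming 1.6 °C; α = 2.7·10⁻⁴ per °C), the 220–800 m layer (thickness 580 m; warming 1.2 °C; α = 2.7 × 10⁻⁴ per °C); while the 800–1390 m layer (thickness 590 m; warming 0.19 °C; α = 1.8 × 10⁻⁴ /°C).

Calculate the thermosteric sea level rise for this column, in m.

2.7×10⁻⁴ × 220 × 1.6 = 0.09504 m
1.2 × 2.7×10⁻⁴ × 580 = 0.18792 m
0.19 × 1.8×10⁻⁴ × 590 = 0.020178 m
Δh = 0.09504 + 0.18792 + 0.020178 = 0.303138 m

Δh ≈ 0.303 m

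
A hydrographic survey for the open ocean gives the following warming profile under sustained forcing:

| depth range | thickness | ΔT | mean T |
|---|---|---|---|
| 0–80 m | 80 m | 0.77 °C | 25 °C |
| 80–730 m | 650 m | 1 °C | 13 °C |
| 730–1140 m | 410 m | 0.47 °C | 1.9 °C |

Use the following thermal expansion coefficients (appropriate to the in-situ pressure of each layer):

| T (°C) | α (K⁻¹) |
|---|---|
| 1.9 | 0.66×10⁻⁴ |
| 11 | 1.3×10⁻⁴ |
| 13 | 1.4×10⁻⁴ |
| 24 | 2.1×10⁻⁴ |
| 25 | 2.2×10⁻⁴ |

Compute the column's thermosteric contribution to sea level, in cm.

Δh = 12 cm

Layer 1 at 25 °C → α = 2.2×10⁻⁴ K⁻¹
Layer 2 at 13 °C → α = 1.4×10⁻⁴ K⁻¹
Layer 3 at 1.9 °C → α = 0.66×10⁻⁴ K⁻¹
0–80 m: 0.77 × 2.2×10⁻⁴ × 80 = 0.013552 m
1 × 650 × 1.4×10⁻⁴ = 0.09100 m
0.47 × 0.66×10⁻⁴ × 410 = 0.0127182 m
Δh = 0.013552 + 0.09100 + 0.0127182 = 0.1172702 m ≈ 12 cm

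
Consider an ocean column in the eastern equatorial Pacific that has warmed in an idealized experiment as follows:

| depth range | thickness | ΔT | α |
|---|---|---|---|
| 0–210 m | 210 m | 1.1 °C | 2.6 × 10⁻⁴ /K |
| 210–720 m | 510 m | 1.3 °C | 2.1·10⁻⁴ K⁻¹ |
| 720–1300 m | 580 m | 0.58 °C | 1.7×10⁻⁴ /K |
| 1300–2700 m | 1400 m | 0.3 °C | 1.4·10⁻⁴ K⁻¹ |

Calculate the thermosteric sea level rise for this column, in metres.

Layer 1: 1.1 × 210 × 2.6×10⁻⁴ = 0.06006 m
2.1×10⁻⁴ × 510 × 1.3 = 0.13923 m
Layer 3: 1.7×10⁻⁴ × 0.58 × 580 = 0.057188 m
1300–2700 m: 0.3 × 1.4×10⁻⁴ × 1400 = 0.05880 m
Δh = 0.06006 + 0.13923 + 0.057188 + 0.05880 = 0.315278 m

Δh ≈ 0.315 m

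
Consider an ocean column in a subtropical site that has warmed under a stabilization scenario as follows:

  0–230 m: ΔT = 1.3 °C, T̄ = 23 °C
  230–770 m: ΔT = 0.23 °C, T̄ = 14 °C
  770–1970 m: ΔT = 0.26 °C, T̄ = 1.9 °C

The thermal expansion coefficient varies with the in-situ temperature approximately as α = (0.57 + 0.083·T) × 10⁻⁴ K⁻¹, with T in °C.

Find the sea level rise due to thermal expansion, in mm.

Layer 1: α = (0.57 + 0.083×23)×10⁻⁴ = 2.479×10⁻⁴ K⁻¹
Layer 2: α = (0.57 + 0.083×14)×10⁻⁴ = 1.732×10⁻⁴ K⁻¹
Layer 3: α = (0.57 + 0.083×1.9)×10⁻⁴ = 0.7277×10⁻⁴ K⁻¹
Layer 1: 1.3 × 230 × 2.479×10⁻⁴ = 0.0741221 m
Layer 2: 0.23 × 1.732×10⁻⁴ × 540 = 0.02151144 m
770–1970 m: 1200 × 0.7277×10⁻⁴ × 0.26 = 0.02270424 m
Δh = 0.0741221 + 0.02151144 + 0.02270424 = 0.11833778 m

118 mm of thermosteric rise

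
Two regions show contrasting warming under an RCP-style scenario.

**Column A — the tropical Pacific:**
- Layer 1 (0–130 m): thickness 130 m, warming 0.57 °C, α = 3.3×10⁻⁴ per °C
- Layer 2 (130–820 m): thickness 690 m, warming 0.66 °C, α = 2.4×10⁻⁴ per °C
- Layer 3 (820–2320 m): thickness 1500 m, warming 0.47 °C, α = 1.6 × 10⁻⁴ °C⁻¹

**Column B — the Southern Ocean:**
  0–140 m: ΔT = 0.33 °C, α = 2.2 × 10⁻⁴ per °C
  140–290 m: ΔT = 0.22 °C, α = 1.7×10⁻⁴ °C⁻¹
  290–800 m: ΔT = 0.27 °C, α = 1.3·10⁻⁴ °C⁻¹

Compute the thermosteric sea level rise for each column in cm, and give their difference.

A Layer 1: 3.3×10⁻⁴ × 130 × 0.57 = 0.024453 m
A Layer 2: 2.4×10⁻⁴ × 0.66 × 690 = 0.109296 m
A Layer 3: 1500 × 0.47 × 1.6×10⁻⁴ = 0.11280 m
A total: 0.246549 m
B 0.33 × 2.2×10⁻⁴ × 140 = 0.010164 m
B 1.7×10⁻⁴ × 0.22 × 150 = 0.00561 m
B Layer 3: 510 × 1.3×10⁻⁴ × 0.27 = 0.017901 m
B total: 0.033675 m
Difference: 0.246549 − 0.033675 = 0.212874 m

Δh_A ≈ 24.7 cm, Δh_B ≈ 3.37 cm; difference ≈ 21.3 cm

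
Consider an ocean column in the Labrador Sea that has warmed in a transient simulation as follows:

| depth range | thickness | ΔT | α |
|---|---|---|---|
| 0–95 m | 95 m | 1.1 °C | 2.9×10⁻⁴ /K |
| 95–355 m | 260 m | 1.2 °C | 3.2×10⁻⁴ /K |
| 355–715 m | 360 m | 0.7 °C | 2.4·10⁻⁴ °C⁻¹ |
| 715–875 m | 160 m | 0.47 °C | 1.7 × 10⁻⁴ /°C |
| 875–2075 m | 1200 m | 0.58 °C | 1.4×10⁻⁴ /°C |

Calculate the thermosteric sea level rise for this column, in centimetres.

Δh ≈ 30.1 cm

Layer 1: 1.1 × 95 × 2.9×10⁻⁴ = 0.030305 m
95–355 m: 1.2 × 3.2×10⁻⁴ × 260 = 0.09984 m
Layer 3: 360 × 2.4×10⁻⁴ × 0.7 = 0.06048 m
715–875 m: 1.7×10⁻⁴ × 0.47 × 160 = 0.012784 m
875–2075 m: 1.4×10⁻⁴ × 1200 × 0.58 = 0.09744 m
Δh = 0.030305 + 0.09984 + 0.06048 + 0.012784 + 0.09744 = 0.300849 m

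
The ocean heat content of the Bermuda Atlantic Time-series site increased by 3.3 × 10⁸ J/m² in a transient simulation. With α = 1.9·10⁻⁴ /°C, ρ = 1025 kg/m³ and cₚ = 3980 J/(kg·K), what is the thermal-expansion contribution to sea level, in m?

0.0154 m

Δh = αQ/(ρcₚ) = 1.9×10⁻⁴ × 3.3×10⁸ / (1025 × 3980) ≈ 0.01537 m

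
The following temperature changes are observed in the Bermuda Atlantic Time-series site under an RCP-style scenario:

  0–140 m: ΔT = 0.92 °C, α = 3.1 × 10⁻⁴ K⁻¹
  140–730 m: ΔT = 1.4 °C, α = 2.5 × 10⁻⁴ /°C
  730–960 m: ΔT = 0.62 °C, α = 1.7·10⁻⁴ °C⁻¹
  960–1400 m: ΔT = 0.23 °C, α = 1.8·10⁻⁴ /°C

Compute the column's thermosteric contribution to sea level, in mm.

Layer 1: 140 × 0.92 × 3.1×10⁻⁴ = 0.039928 m
Layer 2: 590 × 2.5×10⁻⁴ × 1.4 = 0.20650 m
730–960 m: 1.7×10⁻⁴ × 0.62 × 230 = 0.024242 m
Layer 4: 0.23 × 440 × 1.8×10⁻⁴ = 0.018216 m
Δh = 0.039928 + 0.20650 + 0.024242 + 0.018216 = 0.288886 m

Δh = 290 mm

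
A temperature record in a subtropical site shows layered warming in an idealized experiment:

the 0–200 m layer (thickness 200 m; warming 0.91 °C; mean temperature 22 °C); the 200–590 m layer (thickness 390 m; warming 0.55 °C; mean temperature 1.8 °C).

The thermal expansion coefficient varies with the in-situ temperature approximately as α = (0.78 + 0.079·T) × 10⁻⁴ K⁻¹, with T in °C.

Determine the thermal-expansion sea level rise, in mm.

Layer 1: α = (0.78 + 0.079×22)×10⁻⁴ = 2.518×10⁻⁴ K⁻¹
Layer 2: α = (0.78 + 0.079×1.8)×10⁻⁴ = 0.9222×10⁻⁴ K⁻¹
Layer 1: 200 × 0.91 × 2.518×10⁻⁴ = 0.0458276 m
200–590 m: 0.55 × 390 × 0.9222×10⁻⁴ = 0.01978119 m
Δh = 0.0458276 + 0.01978119 = 0.06560879 m

Δh = 65.6 mm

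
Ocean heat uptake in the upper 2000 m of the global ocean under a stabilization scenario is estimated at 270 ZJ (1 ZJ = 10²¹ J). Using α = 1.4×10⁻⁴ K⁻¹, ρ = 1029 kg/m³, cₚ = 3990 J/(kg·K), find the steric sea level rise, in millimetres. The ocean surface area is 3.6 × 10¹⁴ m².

about 26 mm

Per unit area: Q = 270×10²¹ / (3.6×10¹⁴) = 7.5×10⁸ J/m²
Δh = αQ/(ρcₚ) = 1.4×10⁻⁴ × 7.5×10⁸ / (1029 × 3990) ≈ 0.025574 m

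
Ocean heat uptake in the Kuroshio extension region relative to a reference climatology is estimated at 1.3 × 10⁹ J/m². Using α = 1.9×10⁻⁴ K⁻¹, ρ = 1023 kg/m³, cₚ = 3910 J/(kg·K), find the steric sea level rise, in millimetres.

61.8 mm of thermosteric rise

Δh = αQ/(ρcₚ) = 1.9×10⁻⁴ × 1.3×10⁹ / (1023 × 3910) ≈ 0.061751 m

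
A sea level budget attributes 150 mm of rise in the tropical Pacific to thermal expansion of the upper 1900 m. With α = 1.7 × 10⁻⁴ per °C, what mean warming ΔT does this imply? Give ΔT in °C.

ΔT = Δh/(αH) = 0.15 / (1.7×10⁻⁴ × 1900) ≈ 0.4644 °C

about 0.46 °C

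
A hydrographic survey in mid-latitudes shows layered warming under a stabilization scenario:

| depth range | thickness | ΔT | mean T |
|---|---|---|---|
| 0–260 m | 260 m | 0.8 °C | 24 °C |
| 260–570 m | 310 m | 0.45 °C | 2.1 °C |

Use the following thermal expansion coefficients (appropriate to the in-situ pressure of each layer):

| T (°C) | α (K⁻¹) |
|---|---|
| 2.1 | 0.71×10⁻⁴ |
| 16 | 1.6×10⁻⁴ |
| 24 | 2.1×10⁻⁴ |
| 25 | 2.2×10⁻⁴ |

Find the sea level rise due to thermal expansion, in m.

0.0536 m of thermosteric rise

Layer 1 at 24 °C → α = 2.1×10⁻⁴ K⁻¹
Layer 2 at 2.1 °C → α = 0.71×10⁻⁴ K⁻¹
Layer 1: 260 × 2.1×10⁻⁴ × 0.8 = 0.04368 m
310 × 0.71×10⁻⁴ × 0.45 = 0.0099045 m
Δh = 0.04368 + 0.0099045 = 0.0535845 m ≈ 0.0536 m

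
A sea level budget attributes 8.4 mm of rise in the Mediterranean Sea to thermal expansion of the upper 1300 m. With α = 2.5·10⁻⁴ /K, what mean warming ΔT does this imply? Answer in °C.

ΔT = Δh/(αH) = 0.0084 / (2.5×10⁻⁴ × 1300) ≈ 0.02585 °C

ΔT ≈ 0.026 °C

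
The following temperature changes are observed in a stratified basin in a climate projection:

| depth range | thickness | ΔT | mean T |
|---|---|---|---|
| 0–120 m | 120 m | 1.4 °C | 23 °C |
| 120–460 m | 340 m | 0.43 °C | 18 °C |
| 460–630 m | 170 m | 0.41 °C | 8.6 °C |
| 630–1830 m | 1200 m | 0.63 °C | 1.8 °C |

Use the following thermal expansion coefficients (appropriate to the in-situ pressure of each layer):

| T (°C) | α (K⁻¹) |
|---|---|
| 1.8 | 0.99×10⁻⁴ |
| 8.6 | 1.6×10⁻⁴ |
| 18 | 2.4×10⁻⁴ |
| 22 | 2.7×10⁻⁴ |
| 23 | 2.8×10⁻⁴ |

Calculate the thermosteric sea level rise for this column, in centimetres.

Δh ≈ 17 cm

Layer 1 at 23 °C → α = 2.8×10⁻⁴ K⁻¹
Layer 2 at 18 °C → α = 2.4×10⁻⁴ K⁻¹
Layer 3 at 8.6 °C → α = 1.6×10⁻⁴ K⁻¹
Layer 4 at 1.8 °C → α = 0.99×10⁻⁴ K⁻¹
Layer 1: 120 × 2.8×10⁻⁴ × 1.4 = 0.04704 m
120–460 m: 2.4×10⁻⁴ × 340 × 0.43 = 0.035088 m
170 × 1.6×10⁻⁴ × 0.41 = 0.011152 m
630–1830 m: 1200 × 0.63 × 0.99×10⁻⁴ = 0.074844 m
Δh = 0.04704 + 0.035088 + 0.011152 + 0.074844 = 0.168124 m ≈ 17 cm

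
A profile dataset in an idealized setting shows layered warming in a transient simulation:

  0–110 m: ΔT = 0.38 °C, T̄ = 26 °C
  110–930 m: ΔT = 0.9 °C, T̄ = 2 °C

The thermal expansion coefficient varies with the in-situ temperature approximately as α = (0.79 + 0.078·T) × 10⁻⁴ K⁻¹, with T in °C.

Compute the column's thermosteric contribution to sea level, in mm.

81.6 mm

Layer 1: α = (0.79 + 0.078×26)×10⁻⁴ = 2.818×10⁻⁴ K⁻¹
Layer 2: α = (0.79 + 0.078×2)×10⁻⁴ = 0.946×10⁻⁴ K⁻¹
0–110 m: 110 × 2.818×10⁻⁴ × 0.38 = 0.01177924 m
Layer 2: 0.9 × 0.946×10⁻⁴ × 820 = 0.0698148 m
Δh = 0.01177924 + 0.0698148 = 0.08159404 m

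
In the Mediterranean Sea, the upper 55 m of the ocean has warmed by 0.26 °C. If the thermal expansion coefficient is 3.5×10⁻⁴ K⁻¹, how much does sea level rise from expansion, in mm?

Δh = αΔT·H = 3.5×10⁻⁴ × 0.26 × 55 = 0.005005 m

Δh ≈ 5.0 mm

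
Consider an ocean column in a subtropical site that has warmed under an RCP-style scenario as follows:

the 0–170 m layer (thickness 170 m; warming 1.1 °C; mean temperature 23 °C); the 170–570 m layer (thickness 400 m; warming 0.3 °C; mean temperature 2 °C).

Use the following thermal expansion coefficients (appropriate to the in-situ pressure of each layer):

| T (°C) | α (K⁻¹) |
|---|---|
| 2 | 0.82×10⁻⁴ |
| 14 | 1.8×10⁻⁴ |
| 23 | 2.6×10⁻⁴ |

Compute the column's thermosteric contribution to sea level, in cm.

Layer 1 at 23 °C → α = 2.6×10⁻⁴ K⁻¹
Layer 2 at 2 °C → α = 0.82×10⁻⁴ K⁻¹
Layer 1: 170 × 2.6×10⁻⁴ × 1.1 = 0.04862 m
Layer 2: 0.82×10⁻⁴ × 400 × 0.3 = 0.00984 m
Δh = 0.04862 + 0.00984 = 0.05846 m ≈ 5.85 cm

5.85 cm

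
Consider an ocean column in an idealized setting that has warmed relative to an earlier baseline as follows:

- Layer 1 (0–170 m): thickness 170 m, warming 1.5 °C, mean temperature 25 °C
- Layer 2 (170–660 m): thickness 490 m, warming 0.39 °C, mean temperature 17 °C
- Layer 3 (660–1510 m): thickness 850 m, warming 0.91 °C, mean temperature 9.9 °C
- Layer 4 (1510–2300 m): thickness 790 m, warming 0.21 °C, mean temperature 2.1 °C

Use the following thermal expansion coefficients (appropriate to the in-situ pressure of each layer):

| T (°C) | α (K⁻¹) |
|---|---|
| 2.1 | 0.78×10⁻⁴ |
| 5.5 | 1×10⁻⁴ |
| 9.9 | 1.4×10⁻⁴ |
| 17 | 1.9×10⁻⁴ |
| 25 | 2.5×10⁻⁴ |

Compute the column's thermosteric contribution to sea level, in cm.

Δh = 22 cm

Layer 1 at 25 °C → α = 2.5×10⁻⁴ K⁻¹
Layer 2 at 17 °C → α = 1.9×10⁻⁴ K⁻¹
Layer 3 at 9.9 °C → α = 1.4×10⁻⁴ K⁻¹
Layer 4 at 2.1 °C → α = 0.78×10⁻⁴ K⁻¹
1.5 × 170 × 2.5×10⁻⁴ = 0.06375 m
Layer 2: 490 × 0.39 × 1.9×10⁻⁴ = 0.036309 m
Layer 3: 850 × 0.91 × 1.4×10⁻⁴ = 0.10829 m
Layer 4: 790 × 0.21 × 0.78×10⁻⁴ = 0.0129402 m
Δh = 0.06375 + 0.036309 + 0.10829 + 0.0129402 = 0.2212892 m ≈ 22 cm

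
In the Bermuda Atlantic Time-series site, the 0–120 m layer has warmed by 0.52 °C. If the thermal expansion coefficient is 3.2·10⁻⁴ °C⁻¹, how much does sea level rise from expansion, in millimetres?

Δh = αΔT·H = 3.2×10⁻⁴ × 0.52 × 120 = 0.019968 m

about 20.0 mm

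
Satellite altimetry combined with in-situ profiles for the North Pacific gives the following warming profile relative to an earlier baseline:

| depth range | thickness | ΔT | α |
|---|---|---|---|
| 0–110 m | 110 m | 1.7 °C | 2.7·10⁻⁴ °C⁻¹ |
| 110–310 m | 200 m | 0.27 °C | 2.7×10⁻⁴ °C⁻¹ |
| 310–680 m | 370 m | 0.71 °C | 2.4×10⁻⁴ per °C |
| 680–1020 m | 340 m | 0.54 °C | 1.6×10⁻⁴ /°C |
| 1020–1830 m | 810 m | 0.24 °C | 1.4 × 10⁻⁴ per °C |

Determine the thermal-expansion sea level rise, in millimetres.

180 mm of thermosteric rise

110 × 1.7 × 2.7×10⁻⁴ = 0.05049 m
200 × 2.7×10⁻⁴ × 0.27 = 0.01458 m
Layer 3: 0.71 × 370 × 2.4×10⁻⁴ = 0.063048 m
0.54 × 340 × 1.6×10⁻⁴ = 0.029376 m
810 × 1.4×10⁻⁴ × 0.24 = 0.027216 m
Δh = 0.05049 + 0.01458 + 0.063048 + 0.029376 + 0.027216 = 0.18471 m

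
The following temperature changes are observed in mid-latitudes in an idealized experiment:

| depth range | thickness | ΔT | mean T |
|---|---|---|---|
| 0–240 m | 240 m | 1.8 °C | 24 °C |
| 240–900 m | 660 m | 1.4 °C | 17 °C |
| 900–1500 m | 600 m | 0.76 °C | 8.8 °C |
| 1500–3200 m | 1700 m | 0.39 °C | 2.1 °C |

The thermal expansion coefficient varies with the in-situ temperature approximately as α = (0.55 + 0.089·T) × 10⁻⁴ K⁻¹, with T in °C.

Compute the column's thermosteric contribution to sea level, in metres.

about 0.42 m

Layer 1: α = (0.55 + 0.089×24)×10⁻⁴ = 2.686×10⁻⁴ K⁻¹
Layer 2: α = (0.55 + 0.089×17)×10⁻⁴ = 2.063×10⁻⁴ K⁻¹
Layer 3: α = (0.55 + 0.089×8.8)×10⁻⁴ = 1.3332×10⁻⁴ K⁻¹
Layer 4: α = (0.55 + 0.089×2.1)×10⁻⁴ = 0.7369×10⁻⁴ K⁻¹
2.686×10⁻⁴ × 240 × 1.8 = 0.1160352 m
1.4 × 660 × 2.063×10⁻⁴ = 0.1906212 m
900–1500 m: 600 × 0.76 × 1.3332×10⁻⁴ = 0.06079392 m
1700 × 0.7369×10⁻⁴ × 0.39 = 0.04885647 m
Δh = 0.1160352 + 0.1906212 + 0.06079392 + 0.04885647 = 0.41630679 m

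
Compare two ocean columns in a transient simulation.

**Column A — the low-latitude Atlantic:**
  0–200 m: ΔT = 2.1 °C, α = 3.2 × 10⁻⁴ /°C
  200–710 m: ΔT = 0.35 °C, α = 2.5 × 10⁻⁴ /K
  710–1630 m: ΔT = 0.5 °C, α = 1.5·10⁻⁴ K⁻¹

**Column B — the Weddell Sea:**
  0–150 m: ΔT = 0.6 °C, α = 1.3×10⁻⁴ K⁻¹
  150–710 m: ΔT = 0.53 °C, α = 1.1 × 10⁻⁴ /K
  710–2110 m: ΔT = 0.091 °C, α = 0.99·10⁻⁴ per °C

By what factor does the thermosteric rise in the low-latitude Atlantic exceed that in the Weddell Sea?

a factor of 4.35

A Layer 1: 2.1 × 200 × 3.2×10⁻⁴ = 0.13440 m
A 200–710 m: 2.5×10⁻⁴ × 0.35 × 510 = 0.044625 m
A 710–1630 m: 0.5 × 920 × 1.5×10⁻⁴ = 0.06900 m
A total: 0.248025 m
B 0–150 m: 1.3×10⁻⁴ × 0.6 × 150 = 0.01170 m
B 1.1×10⁻⁴ × 0.53 × 560 = 0.032648 m
B 1400 × 0.99×10⁻⁴ × 0.091 = 0.0126126 m
B total: 0.0569606 m
Ratio: 0.248025 / 0.0569606 ≈ 4.354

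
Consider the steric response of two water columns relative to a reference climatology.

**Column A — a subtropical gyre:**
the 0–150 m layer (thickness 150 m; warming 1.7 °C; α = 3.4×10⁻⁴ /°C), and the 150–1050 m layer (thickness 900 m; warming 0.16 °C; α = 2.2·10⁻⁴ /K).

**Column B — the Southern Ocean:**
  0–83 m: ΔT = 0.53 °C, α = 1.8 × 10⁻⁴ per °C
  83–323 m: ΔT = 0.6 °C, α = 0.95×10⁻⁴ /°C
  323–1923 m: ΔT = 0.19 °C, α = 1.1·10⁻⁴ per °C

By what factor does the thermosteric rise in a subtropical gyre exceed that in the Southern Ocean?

A 0–150 m: 150 × 3.4×10⁻⁴ × 1.7 = 0.08670 m
A 150–1050 m: 2.2×10⁻⁴ × 0.16 × 900 = 0.03168 m
A total: 0.11838 m
B 1.8×10⁻⁴ × 0.53 × 83 = 0.0079182 m
B 240 × 0.6 × 0.95×10⁻⁴ = 0.01368 m
B 323–1923 m: 1600 × 1.1×10⁻⁴ × 0.19 = 0.03344 m
B total: 0.0550382 m
Ratio: 0.11838 / 0.0550382 ≈ 2.151

≈ 2.2×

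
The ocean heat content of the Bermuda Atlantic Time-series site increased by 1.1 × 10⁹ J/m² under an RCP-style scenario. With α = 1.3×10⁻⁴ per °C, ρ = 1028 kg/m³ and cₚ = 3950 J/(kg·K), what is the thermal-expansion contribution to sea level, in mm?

35 mm

Δh = αQ/(ρcₚ) = 1.3×10⁻⁴ × 1.1×10⁹ / (1028 × 3950) ≈ 0.035216 m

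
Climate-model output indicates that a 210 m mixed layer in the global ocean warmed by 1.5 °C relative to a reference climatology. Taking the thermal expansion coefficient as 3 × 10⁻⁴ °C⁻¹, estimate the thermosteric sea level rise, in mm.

about 95 mm

Δh = αΔT·H = 3×10⁻⁴ × 1.5 × 210 = 0.09450 m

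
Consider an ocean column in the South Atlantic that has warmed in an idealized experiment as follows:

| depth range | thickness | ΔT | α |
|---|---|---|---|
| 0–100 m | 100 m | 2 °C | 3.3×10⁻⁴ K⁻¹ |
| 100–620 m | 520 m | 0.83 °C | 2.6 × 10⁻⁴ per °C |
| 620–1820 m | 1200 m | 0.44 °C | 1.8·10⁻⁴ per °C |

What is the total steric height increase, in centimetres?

about 27 cm

0–100 m: 2 × 100 × 3.3×10⁻⁴ = 0.06600 m
100–620 m: 520 × 2.6×10⁻⁴ × 0.83 = 0.112216 m
1200 × 1.8×10⁻⁴ × 0.44 = 0.09504 m
Δh = 0.06600 + 0.112216 + 0.09504 = 0.273256 m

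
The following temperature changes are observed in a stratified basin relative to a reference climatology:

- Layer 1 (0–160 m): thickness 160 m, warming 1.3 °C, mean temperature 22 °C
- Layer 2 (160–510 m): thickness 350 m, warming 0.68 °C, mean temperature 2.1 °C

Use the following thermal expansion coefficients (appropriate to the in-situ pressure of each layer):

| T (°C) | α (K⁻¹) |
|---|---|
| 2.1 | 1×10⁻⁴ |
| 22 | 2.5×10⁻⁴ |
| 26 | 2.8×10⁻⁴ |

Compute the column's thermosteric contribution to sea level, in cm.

Layer 1 at 22 °C → α = 2.5×10⁻⁴ K⁻¹
Layer 2 at 2.1 °C → α = 1×10⁻⁴ K⁻¹
Layer 1: 160 × 2.5×10⁻⁴ × 1.3 = 0.05200 m
160–510 m: 0.68 × 1×10⁻⁴ × 350 = 0.02380 m
Δh = 0.05200 + 0.02380 = 0.07580 m

Δh ≈ 7.6 cm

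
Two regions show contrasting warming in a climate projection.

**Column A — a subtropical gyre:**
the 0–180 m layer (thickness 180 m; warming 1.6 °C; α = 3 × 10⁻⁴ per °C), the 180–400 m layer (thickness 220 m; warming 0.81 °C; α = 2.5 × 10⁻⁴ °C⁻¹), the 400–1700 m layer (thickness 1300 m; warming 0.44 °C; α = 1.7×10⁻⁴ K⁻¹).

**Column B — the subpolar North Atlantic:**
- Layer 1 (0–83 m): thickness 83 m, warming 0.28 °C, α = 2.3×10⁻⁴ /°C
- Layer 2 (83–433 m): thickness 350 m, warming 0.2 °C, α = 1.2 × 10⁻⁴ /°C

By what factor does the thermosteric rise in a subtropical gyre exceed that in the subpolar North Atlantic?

A 0–180 m: 1.6 × 3×10⁻⁴ × 180 = 0.08640 m
A Layer 2: 220 × 0.81 × 2.5×10⁻⁴ = 0.04455 m
A 400–1700 m: 0.44 × 1300 × 1.7×10⁻⁴ = 0.09724 m
A total: 0.22819 m
B Layer 1: 2.3×10⁻⁴ × 0.28 × 83 = 0.0053452 m
B 83–433 m: 350 × 1.2×10⁻⁴ × 0.2 = 0.00840 m
B total: 0.0137452 m
Ratio: 0.22819 / 0.0137452 ≈ 16.60

≈ 16.6×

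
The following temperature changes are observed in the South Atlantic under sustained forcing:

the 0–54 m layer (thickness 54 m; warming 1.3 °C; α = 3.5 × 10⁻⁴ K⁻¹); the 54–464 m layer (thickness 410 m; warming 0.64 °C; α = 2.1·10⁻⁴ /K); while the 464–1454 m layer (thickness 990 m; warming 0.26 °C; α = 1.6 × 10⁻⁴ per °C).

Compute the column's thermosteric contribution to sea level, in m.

Δh ≈ 0.121 m

3.5×10⁻⁴ × 54 × 1.3 = 0.02457 m
410 × 0.64 × 2.1×10⁻⁴ = 0.055104 m
Layer 3: 990 × 0.26 × 1.6×10⁻⁴ = 0.041184 m
Δh = 0.02457 + 0.055104 + 0.041184 = 0.120858 m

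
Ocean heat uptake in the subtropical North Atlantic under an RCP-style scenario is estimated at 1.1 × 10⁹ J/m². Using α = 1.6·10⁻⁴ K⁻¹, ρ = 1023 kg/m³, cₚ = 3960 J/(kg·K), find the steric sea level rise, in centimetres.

Δh = αQ/(ρcₚ) = 1.6×10⁻⁴ × 1.1×10⁹ / (1023 × 3960) ≈ 0.043445 m

4.34 cm of thermosteric rise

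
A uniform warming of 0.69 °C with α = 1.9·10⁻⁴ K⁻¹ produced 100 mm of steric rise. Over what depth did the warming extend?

763 m

H = Δh/(αΔT) = 0.1 / (1.9×10⁻⁴ × 0.69) ≈ 762.8 m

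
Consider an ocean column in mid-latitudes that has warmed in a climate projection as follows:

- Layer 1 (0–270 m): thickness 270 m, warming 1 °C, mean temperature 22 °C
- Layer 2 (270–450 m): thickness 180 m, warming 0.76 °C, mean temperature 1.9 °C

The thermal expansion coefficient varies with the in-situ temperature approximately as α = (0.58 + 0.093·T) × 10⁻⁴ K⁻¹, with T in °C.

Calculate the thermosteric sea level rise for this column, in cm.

Layer 1: α = (0.58 + 0.093×22)×10⁻⁴ = 2.626×10⁻⁴ K⁻¹
Layer 2: α = (0.58 + 0.093×1.9)×10⁻⁴ = 0.7567×10⁻⁴ K⁻¹
Layer 1: 1 × 2.626×10⁻⁴ × 270 = 0.070902 m
Layer 2: 180 × 0.7567×10⁻⁴ × 0.76 = 0.010351656 m
Δh = 0.070902 + 0.010351656 = 0.081253656 m ≈ 8.13 cm

8.13 cm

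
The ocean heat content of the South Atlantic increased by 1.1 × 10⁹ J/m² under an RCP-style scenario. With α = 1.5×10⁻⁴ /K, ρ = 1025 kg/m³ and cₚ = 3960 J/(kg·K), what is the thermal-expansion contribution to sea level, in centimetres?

Δh = αQ/(ρcₚ) = 1.5×10⁻⁴ × 1.1×10⁹ / (1025 × 3960) ≈ 0.04065 m

about 4.07 cm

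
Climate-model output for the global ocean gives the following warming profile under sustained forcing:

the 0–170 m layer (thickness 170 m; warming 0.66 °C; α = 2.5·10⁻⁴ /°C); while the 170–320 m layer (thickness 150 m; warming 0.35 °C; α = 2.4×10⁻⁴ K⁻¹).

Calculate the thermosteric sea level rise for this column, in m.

0.0407 m

0–170 m: 2.5×10⁻⁴ × 0.66 × 170 = 0.02805 m
Layer 2: 0.35 × 2.4×10⁻⁴ × 150 = 0.01260 m
Δh = 0.02805 + 0.01260 = 0.04065 m ≈ 0.0407 m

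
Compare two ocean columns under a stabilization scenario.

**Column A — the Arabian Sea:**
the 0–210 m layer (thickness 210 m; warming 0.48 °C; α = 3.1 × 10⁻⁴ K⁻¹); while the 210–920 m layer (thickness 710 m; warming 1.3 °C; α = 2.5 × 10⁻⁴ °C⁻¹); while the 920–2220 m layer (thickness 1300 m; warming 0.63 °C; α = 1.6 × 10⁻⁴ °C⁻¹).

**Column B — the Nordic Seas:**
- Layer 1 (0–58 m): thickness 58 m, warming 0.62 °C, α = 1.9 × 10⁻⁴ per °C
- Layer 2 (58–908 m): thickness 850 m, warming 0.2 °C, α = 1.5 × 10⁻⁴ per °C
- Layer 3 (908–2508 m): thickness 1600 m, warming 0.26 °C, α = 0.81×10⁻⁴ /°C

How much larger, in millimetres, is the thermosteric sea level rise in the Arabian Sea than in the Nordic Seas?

Δh_A − Δh_B ≈ 327 mm

A 0–210 m: 3.1×10⁻⁴ × 0.48 × 210 = 0.031248 m
A Layer 2: 710 × 2.5×10⁻⁴ × 1.3 = 0.23075 m
A Layer 3: 0.63 × 1300 × 1.6×10⁻⁴ = 0.13104 m
A total: 0.393038 m
B 0–58 m: 58 × 1.9×10⁻⁴ × 0.62 = 0.0068324 m
B Layer 2: 0.2 × 1.5×10⁻⁴ × 850 = 0.02550 m
B 0.81×10⁻⁴ × 1600 × 0.26 = 0.033696 m
B total: 0.0660284 m
Difference: 0.393038 − 0.0660284 = 0.3270096 m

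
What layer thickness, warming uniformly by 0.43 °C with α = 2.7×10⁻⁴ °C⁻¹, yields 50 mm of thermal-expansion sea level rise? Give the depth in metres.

H = Δh/(αΔT) = 0.05 / (2.7×10⁻⁴ × 0.43) ≈ 430.7 m

about 431 m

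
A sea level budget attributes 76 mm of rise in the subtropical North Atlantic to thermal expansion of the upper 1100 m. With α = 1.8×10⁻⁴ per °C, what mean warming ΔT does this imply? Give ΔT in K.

ΔT = Δh/(αH) = 0.076 / (1.8×10⁻⁴ × 1100) ≈ 0.3838 K

ΔT ≈ 0.384 K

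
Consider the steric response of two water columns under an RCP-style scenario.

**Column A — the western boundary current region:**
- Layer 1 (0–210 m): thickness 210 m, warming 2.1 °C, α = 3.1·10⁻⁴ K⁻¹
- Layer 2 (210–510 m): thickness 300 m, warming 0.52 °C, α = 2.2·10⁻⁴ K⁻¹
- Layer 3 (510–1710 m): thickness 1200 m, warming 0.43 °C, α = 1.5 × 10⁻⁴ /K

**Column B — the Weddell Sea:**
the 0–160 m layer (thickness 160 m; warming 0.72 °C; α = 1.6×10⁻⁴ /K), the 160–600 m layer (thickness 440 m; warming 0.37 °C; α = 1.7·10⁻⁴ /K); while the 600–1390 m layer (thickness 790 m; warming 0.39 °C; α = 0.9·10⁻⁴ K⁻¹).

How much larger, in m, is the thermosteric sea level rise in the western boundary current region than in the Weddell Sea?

A 3.1×10⁻⁴ × 2.1 × 210 = 0.13671 m
A 0.52 × 300 × 2.2×10⁻⁴ = 0.03432 m
A 1200 × 1.5×10⁻⁴ × 0.43 = 0.07740 m
A total: 0.24843 m
B 0–160 m: 0.72 × 1.6×10⁻⁴ × 160 = 0.018432 m
B 160–600 m: 1.7×10⁻⁴ × 440 × 0.37 = 0.027676 m
B 600–1390 m: 0.9×10⁻⁴ × 0.39 × 790 = 0.027729 m
B total: 0.073837 m
Difference: 0.24843 − 0.073837 = 0.174593 m

Δh_A − Δh_B ≈ 0.175 m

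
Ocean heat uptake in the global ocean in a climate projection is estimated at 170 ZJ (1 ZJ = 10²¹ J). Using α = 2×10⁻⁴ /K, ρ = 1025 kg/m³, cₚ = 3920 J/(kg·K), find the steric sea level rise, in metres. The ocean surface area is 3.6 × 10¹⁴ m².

Δh = 0.0235 m

Per unit area: Q = 170×10²¹ / (3.6×10¹⁴) ≈ 4.722×10⁸ J/m²
Δh = αQ/(ρcₚ) = 2×10⁻⁴ × 4.722×10⁸ / (1025 × 3920) ≈ 0.023504 m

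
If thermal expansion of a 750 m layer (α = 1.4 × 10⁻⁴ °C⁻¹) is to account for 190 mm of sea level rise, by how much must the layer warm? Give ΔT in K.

ΔT = Δh/(αH) = 0.19 / (1.4×10⁻⁴ × 750) ≈ 1.810 K

1.8 K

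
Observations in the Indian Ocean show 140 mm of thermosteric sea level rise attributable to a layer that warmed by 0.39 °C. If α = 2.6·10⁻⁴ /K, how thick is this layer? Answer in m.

H ≈ 1380 m

H = Δh/(αΔT) = 0.14 / (2.6×10⁻⁴ × 0.39) ≈ 1381 m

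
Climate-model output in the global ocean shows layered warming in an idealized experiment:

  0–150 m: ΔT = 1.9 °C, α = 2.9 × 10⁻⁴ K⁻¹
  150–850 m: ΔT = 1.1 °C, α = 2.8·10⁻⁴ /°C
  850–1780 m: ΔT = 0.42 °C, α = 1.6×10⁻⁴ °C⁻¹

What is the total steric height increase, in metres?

about 0.361 m

0–150 m: 150 × 2.9×10⁻⁴ × 1.9 = 0.08265 m
Layer 2: 700 × 2.8×10⁻⁴ × 1.1 = 0.21560 m
Layer 3: 0.42 × 1.6×10⁻⁴ × 930 = 0.062496 m
Δh = 0.08265 + 0.21560 + 0.062496 = 0.360746 m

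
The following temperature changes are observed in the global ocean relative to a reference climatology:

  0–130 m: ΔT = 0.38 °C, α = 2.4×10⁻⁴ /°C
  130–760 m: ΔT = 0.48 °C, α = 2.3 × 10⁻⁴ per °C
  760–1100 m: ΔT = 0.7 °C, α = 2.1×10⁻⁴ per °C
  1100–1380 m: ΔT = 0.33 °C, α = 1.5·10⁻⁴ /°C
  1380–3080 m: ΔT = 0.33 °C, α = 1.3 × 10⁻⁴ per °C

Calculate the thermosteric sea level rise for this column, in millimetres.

0–130 m: 2.4×10⁻⁴ × 130 × 0.38 = 0.011856 m
630 × 0.48 × 2.3×10⁻⁴ = 0.069552 m
760–1100 m: 0.7 × 2.1×10⁻⁴ × 340 = 0.04998 m
Layer 4: 0.33 × 280 × 1.5×10⁻⁴ = 0.01386 m
1700 × 0.33 × 1.3×10⁻⁴ = 0.07293 m
Δh = 0.011856 + 0.069552 + 0.04998 + 0.01386 + 0.07293 = 0.218178 m ≈ 218 mm

Δh ≈ 218 mm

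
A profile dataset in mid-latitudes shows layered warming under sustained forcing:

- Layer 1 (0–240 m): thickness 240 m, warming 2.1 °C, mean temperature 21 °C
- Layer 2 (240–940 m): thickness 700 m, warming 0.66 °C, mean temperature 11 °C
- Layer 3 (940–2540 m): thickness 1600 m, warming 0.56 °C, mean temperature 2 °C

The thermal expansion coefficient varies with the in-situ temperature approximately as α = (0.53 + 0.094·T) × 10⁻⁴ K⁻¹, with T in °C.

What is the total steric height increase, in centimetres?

Layer 1: α = (0.53 + 0.094×21)×10⁻⁴ = 2.504×10⁻⁴ K⁻¹
Layer 2: α = (0.53 + 0.094×11)×10⁻⁴ = 1.564×10⁻⁴ K⁻¹
Layer 3: α = (0.53 + 0.094×2)×10⁻⁴ = 0.718×10⁻⁴ K⁻¹
2.1 × 2.504×10⁻⁴ × 240 = 0.1262016 m
700 × 1.564×10⁻⁴ × 0.66 = 0.0722568 m
1600 × 0.718×10⁻⁴ × 0.56 = 0.0643328 m
Δh = 0.1262016 + 0.0722568 + 0.0643328 = 0.2627912 m

about 26 cm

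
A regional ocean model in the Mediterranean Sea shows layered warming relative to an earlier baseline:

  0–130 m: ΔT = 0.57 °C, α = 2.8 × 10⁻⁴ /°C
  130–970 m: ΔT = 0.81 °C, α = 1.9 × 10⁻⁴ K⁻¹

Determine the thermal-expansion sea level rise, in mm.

about 150 mm

0–130 m: 0.57 × 2.8×10⁻⁴ × 130 = 0.020748 m
130–970 m: 0.81 × 1.9×10⁻⁴ × 840 = 0.129276 m
Δh = 0.020748 + 0.129276 = 0.150024 m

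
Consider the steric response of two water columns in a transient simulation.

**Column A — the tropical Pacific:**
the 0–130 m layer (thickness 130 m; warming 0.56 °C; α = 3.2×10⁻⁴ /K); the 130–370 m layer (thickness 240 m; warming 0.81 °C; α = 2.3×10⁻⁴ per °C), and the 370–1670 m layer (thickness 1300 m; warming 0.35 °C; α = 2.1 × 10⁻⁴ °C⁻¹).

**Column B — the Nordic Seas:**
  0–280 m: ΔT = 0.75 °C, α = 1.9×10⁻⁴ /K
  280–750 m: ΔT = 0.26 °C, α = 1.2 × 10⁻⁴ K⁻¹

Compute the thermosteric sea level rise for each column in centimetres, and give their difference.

Δh_A ≈ 16.4 cm, Δh_B ≈ 5.46 cm; difference ≈ 10.9 cm

A 0–130 m: 3.2×10⁻⁴ × 0.56 × 130 = 0.023296 m
A 2.3×10⁻⁴ × 240 × 0.81 = 0.044712 m
A 1300 × 0.35 × 2.1×10⁻⁴ = 0.09555 m
A total: 0.163558 m
B 0.75 × 1.9×10⁻⁴ × 280 = 0.03990 m
B 280–750 m: 0.26 × 470 × 1.2×10⁻⁴ = 0.014664 m
B total: 0.054564 m
Difference: 0.163558 − 0.054564 = 0.108994 m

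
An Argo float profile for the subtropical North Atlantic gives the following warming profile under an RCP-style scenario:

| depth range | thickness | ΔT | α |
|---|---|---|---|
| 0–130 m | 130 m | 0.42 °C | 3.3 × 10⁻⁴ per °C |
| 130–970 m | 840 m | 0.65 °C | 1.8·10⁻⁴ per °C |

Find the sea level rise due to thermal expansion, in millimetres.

Δh = 116 mm

Layer 1: 0.42 × 3.3×10⁻⁴ × 130 = 0.018018 m
1.8×10⁻⁴ × 0.65 × 840 = 0.09828 m
Δh = 0.018018 + 0.09828 = 0.116298 m ≈ 116 mm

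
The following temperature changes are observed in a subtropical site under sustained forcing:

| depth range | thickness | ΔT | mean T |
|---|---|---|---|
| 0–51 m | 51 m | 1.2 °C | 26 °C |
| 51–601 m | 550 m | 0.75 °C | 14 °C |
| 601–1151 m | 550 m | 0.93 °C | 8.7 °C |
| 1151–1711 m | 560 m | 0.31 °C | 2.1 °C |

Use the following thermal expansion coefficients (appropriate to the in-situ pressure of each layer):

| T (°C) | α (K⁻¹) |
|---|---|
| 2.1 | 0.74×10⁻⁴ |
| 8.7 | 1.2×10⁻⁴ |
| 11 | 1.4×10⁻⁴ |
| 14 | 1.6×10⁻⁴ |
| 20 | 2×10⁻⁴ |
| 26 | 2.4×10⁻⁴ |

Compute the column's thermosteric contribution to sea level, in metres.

about 0.155 m

Layer 1 at 26 °C → α = 2.4×10⁻⁴ K⁻¹
Layer 2 at 14 °C → α = 1.6×10⁻⁴ K⁻¹
Layer 3 at 8.7 °C → α = 1.2×10⁻⁴ K⁻¹
Layer 4 at 2.1 °C → α = 0.74×10⁻⁴ K⁻¹
Layer 1: 2.4×10⁻⁴ × 51 × 1.2 = 0.014688 m
Layer 2: 0.75 × 1.6×10⁻⁴ × 550 = 0.06600 m
601–1151 m: 1.2×10⁻⁴ × 0.93 × 550 = 0.06138 m
0.31 × 560 × 0.74×10⁻⁴ = 0.0128464 m
Δh = 0.014688 + 0.06600 + 0.06138 + 0.0128464 = 0.1549144 m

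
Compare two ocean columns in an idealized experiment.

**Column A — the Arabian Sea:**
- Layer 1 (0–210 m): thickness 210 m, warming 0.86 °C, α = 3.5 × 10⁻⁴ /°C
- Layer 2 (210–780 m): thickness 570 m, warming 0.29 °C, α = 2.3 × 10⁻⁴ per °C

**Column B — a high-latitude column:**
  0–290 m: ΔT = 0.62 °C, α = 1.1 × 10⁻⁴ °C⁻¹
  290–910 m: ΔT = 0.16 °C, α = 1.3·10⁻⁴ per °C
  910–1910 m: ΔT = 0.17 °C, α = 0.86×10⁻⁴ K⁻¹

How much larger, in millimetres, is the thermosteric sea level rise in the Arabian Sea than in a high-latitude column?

A 3.5×10⁻⁴ × 210 × 0.86 = 0.06321 m
A 210–780 m: 0.29 × 2.3×10⁻⁴ × 570 = 0.038019 m
A total: 0.101229 m
B 290 × 1.1×10⁻⁴ × 0.62 = 0.019778 m
B 620 × 0.16 × 1.3×10⁻⁴ = 0.012896 m
B 910–1910 m: 0.17 × 1000 × 0.86×10⁻⁴ = 0.01462 m
B total: 0.047294 m
Difference: 0.101229 − 0.047294 = 0.053935 m

54 mm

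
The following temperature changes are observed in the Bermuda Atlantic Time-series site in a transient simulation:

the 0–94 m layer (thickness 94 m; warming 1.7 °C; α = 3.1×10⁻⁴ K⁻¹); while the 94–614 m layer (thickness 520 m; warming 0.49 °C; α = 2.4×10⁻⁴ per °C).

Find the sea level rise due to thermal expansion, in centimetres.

Layer 1: 94 × 3.1×10⁻⁴ × 1.7 = 0.049538 m
Layer 2: 520 × 2.4×10⁻⁴ × 0.49 = 0.061152 m
Δh = 0.049538 + 0.061152 = 0.11069 m

Δh = 11 cm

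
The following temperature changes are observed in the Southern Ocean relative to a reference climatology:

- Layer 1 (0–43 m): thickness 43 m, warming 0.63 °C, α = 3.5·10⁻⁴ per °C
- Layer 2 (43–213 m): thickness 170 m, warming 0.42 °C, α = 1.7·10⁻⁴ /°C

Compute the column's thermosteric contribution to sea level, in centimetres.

2.2 cm of thermosteric rise

Layer 1: 0.63 × 3.5×10⁻⁴ × 43 = 0.0094815 m
Layer 2: 170 × 1.7×10⁻⁴ × 0.42 = 0.012138 m
Δh = 0.0094815 + 0.012138 = 0.0216195 m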